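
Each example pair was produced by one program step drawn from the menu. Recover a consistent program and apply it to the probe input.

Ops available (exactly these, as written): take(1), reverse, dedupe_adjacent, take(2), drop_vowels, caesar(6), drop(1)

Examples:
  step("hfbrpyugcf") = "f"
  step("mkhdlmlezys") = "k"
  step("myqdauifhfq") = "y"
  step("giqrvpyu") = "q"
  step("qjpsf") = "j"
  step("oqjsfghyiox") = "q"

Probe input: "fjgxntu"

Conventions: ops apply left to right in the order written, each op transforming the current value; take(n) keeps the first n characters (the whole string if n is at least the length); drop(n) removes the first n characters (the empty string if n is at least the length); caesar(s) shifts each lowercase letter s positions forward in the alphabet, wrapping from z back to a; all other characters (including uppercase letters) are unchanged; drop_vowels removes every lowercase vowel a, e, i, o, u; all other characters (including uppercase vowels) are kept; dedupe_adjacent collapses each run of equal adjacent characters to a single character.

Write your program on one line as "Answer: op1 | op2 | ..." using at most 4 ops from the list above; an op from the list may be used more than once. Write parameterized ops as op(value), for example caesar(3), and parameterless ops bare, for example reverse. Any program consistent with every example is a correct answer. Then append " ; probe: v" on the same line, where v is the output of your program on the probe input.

drop(1) | drop_vowels | take(1) ; probe: "j"

Check, running the answer program on each example:
  "hfbrpyugcf" -> "fbrpyugcf" -> "fbrpygcf" -> "f"
  "mkhdlmlezys" -> "khdlmlezys" -> "khdlmlzys" -> "k"
  "myqdauifhfq" -> "yqdauifhfq" -> "yqdfhfq" -> "y"
  "giqrvpyu" -> "iqrvpyu" -> "qrvpy" -> "q"
  "qjpsf" -> "jpsf" -> "jpsf" -> "j"
  "oqjsfghyiox" -> "qjsfghyiox" -> "qjsfghyx" -> "q"
  probe: "fjgxntu" -> "jgxntu" -> "jgxnt" -> "j"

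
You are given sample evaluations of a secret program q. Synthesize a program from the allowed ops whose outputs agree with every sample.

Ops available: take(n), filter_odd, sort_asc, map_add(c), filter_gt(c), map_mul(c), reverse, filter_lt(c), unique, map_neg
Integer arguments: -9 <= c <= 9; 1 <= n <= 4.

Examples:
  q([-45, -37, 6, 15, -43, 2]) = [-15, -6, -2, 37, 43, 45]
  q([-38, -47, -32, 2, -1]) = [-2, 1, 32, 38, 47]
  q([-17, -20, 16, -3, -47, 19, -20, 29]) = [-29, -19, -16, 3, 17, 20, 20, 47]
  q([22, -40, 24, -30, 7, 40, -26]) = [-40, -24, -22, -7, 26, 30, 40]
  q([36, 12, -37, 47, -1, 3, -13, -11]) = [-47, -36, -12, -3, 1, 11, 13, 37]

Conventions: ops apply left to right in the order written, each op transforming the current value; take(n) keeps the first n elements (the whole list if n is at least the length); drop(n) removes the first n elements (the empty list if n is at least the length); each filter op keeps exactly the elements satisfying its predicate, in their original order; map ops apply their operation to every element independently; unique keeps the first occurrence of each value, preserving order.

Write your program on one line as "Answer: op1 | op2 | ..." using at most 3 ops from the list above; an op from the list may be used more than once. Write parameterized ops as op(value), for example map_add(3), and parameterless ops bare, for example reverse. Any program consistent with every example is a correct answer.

reverse | map_neg | sort_asc

Check, running the answer program on each example:
  [-45, -37, 6, 15, -43, 2] -> [2, -43, 15, 6, -37, -45] -> [-2, 43, -15, -6, 37, 45] -> [-15, -6, -2, 37, 43, 45]
  [-38, -47, -32, 2, -1] -> [-1, 2, -32, -47, -38] -> [1, -2, 32, 47, 38] -> [-2, 1, 32, 38, 47]
  [-17, -20, 16, -3, -47, 19, -20, 29] -> [29, -20, 19, -47, -3, 16, -20, -17] -> [-29, 20, -19, 47, 3, -16, 20, 17] -> [-29, -19, -16, 3, 17, 20, 20, 47]
  [22, -40, 24, -30, 7, 40, -26] -> [-26, 40, 7, -30, 24, -40, 22] -> [26, -40, -7, 30, -24, 40, -22] -> [-40, -24, -22, -7, 26, 30, 40]
  [36, 12, -37, 47, -1, 3, -13, -11] -> [-11, -13, 3, -1, 47, -37, 12, 36] -> [11, 13, -3, 1, -47, 37, -12, -36] -> [-47, -36, -12, -3, 1, 11, 13, 37]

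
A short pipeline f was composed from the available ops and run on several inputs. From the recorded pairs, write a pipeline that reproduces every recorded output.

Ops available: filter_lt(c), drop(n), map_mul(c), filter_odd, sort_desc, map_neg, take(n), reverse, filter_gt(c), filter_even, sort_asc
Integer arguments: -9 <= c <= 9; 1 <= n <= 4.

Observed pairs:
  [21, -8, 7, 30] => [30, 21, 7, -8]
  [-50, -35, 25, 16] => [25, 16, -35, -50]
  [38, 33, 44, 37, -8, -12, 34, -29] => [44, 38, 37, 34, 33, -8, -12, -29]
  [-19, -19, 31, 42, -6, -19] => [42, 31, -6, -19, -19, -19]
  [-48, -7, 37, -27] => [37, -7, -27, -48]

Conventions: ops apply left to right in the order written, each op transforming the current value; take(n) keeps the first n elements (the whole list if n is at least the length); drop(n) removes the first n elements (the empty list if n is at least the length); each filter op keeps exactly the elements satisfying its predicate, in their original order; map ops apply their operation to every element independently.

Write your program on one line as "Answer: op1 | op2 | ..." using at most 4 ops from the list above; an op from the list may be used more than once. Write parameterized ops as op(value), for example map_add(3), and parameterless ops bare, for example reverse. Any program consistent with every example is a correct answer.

map_neg | reverse | sort_asc | map_neg

Check, running the answer program on each example:
  [21, -8, 7, 30] -> [-21, 8, -7, -30] -> [-30, -7, 8, -21] -> [-30, -21, -7, 8] -> [30, 21, 7, -8]
  [-50, -35, 25, 16] -> [50, 35, -25, -16] -> [-16, -25, 35, 50] -> [-25, -16, 35, 50] -> [25, 16, -35, -50]
  [38, 33, 44, 37, -8, -12, 34, -29] -> [-38, -33, -44, -37, 8, 12, -34, 29] -> [29, -34, 12, 8, -37, -44, -33, -38] -> [-44, -38, -37, -34, -33, 8, 12, 29] -> [44, 38, 37, 34, 33, -8, -12, -29]
  [-19, -19, 31, 42, -6, -19] -> [19, 19, -31, -42, 6, 19] -> [19, 6, -42, -31, 19, 19] -> [-42, -31, 6, 19, 19, 19] -> [42, 31, -6, -19, -19, -19]
  [-48, -7, 37, -27] -> [48, 7, -37, 27] -> [27, -37, 7, 48] -> [-37, 7, 27, 48] -> [37, -7, -27, -48]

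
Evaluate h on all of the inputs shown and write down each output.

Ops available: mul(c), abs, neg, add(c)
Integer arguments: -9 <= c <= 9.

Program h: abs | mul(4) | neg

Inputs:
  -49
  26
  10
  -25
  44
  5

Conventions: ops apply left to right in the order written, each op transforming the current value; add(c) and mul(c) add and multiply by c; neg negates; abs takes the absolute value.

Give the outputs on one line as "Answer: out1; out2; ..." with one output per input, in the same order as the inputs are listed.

-196; -104; -40; -100; -176; -20

Execution, op by op:
  -49 -> 49 -> 196 -> -196
  26 -> 26 -> 104 -> -104
  10 -> 10 -> 40 -> -40
  -25 -> 25 -> 100 -> -100
  44 -> 44 -> 176 -> -176
  5 -> 5 -> 20 -> -20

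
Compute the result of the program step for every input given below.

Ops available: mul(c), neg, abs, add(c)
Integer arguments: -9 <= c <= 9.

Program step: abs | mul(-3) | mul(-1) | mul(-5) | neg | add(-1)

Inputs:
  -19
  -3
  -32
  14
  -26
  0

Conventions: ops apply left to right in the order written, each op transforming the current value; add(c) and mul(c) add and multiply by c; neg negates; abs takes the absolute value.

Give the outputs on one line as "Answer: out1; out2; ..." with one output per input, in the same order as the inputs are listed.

Execution, op by op:
  -19 -> 19 -> -57 -> 57 -> -285 -> 285 -> 284
  -3 -> 3 -> -9 -> 9 -> -45 -> 45 -> 44
  -32 -> 32 -> -96 -> 96 -> -480 -> 480 -> 479
  14 -> 14 -> -42 -> 42 -> -210 -> 210 -> 209
  -26 -> 26 -> -78 -> 78 -> -390 -> 390 -> 389
  0 -> 0 -> 0 -> 0 -> 0 -> 0 -> -1

284; 44; 479; 209; 389; -1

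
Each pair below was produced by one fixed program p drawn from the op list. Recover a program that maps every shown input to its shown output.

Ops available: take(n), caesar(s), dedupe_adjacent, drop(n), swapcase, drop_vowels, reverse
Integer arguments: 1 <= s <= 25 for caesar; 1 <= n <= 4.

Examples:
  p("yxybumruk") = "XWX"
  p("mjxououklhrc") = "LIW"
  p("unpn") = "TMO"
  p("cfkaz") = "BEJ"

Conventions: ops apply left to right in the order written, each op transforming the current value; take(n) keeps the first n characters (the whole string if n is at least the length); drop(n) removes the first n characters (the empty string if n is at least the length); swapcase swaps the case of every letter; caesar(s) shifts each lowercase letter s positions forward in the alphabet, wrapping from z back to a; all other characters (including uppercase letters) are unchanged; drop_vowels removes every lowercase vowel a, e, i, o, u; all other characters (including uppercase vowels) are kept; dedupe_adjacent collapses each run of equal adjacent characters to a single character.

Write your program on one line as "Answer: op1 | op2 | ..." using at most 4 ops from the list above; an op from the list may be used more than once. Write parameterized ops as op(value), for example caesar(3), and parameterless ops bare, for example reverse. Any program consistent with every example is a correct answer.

take(3) | caesar(25) | swapcase

Check, running the answer program on each example:
  "yxybumruk" -> "yxy" -> "xwx" -> "XWX"
  "mjxououklhrc" -> "mjx" -> "liw" -> "LIW"
  "unpn" -> "unp" -> "tmo" -> "TMO"
  "cfkaz" -> "cfk" -> "bej" -> "BEJ"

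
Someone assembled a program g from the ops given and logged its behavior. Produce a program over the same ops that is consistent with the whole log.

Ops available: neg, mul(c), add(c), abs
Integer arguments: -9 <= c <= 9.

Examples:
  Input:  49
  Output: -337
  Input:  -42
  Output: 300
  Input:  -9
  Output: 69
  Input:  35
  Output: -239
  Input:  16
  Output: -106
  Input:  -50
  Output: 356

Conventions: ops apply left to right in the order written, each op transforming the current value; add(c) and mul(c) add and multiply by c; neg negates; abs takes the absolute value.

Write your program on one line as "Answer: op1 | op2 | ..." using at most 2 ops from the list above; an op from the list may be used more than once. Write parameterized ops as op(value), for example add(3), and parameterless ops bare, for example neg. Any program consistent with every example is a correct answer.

mul(-7) | add(6)

Check, running the answer program on each example:
  49 -> -343 -> -337
  -42 -> 294 -> 300
  -9 -> 63 -> 69
  35 -> -245 -> -239
  16 -> -112 -> -106
  -50 -> 350 -> 356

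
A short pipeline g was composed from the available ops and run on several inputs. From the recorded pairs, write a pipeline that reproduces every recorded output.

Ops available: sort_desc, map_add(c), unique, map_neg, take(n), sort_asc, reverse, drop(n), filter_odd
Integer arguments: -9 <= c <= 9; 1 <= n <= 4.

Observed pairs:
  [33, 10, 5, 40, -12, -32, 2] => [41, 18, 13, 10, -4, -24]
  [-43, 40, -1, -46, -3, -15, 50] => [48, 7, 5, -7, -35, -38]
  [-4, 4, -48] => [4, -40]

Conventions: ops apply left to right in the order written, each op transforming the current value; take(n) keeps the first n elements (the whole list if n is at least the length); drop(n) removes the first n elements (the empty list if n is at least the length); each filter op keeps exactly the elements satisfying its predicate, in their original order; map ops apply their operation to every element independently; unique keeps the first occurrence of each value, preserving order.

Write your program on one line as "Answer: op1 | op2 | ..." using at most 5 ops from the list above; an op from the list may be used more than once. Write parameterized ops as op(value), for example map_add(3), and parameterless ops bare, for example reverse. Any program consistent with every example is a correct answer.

sort_asc | sort_desc | map_add(8) | drop(1)

Check, running the answer program on each example:
  [33, 10, 5, 40, -12, -32, 2] -> [-32, -12, 2, 5, 10, 33, 40] -> [40, 33, 10, 5, 2, -12, -32] -> [48, 41, 18, 13, 10, -4, -24] -> [41, 18, 13, 10, -4, -24]
  [-43, 40, -1, -46, -3, -15, 50] -> [-46, -43, -15, -3, -1, 40, 50] -> [50, 40, -1, -3, -15, -43, -46] -> [58, 48, 7, 5, -7, -35, -38] -> [48, 7, 5, -7, -35, -38]
  [-4, 4, -48] -> [-48, -4, 4] -> [4, -4, -48] -> [12, 4, -40] -> [4, -40]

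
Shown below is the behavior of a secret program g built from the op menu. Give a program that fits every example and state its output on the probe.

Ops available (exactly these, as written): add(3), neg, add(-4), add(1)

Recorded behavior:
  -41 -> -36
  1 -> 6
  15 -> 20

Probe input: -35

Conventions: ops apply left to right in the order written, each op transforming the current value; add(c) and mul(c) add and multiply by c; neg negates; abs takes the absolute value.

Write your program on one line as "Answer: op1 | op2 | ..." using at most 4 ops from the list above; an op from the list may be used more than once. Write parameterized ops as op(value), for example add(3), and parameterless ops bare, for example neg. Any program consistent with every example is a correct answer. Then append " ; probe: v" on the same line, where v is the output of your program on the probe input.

add(1) | add(1) | add(3) ; probe: -30

Check, running the answer program on each example:
  -41 -> -40 -> -39 -> -36
  1 -> 2 -> 3 -> 6
  15 -> 16 -> 17 -> 20
  probe: -35 -> -34 -> -33 -> -30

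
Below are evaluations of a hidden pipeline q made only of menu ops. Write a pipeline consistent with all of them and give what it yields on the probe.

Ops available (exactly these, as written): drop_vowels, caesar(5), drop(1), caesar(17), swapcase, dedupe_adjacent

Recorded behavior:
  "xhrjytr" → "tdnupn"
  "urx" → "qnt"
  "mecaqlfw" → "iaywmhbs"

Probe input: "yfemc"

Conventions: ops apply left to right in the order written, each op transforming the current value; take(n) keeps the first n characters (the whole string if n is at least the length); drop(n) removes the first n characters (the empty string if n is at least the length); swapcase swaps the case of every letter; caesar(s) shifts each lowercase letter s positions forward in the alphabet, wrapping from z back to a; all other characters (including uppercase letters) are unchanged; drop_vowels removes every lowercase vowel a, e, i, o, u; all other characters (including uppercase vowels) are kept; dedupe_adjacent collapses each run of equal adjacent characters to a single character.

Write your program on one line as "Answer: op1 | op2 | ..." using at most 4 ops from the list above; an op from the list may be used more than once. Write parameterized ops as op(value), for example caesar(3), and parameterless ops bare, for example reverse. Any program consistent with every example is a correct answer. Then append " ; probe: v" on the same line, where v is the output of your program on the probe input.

caesar(5) | drop_vowels | caesar(17) ; probe: "ubaiy"

Check, running the answer program on each example:
  "xhrjytr" -> "cmwodyw" -> "cmwdyw" -> "tdnupn"
  "urx" -> "zwc" -> "zwc" -> "qnt"
  "mecaqlfw" -> "rjhfvqkb" -> "rjhfvqkb" -> "iaywmhbs"
  probe: "yfemc" -> "dkjrh" -> "dkjrh" -> "ubaiy"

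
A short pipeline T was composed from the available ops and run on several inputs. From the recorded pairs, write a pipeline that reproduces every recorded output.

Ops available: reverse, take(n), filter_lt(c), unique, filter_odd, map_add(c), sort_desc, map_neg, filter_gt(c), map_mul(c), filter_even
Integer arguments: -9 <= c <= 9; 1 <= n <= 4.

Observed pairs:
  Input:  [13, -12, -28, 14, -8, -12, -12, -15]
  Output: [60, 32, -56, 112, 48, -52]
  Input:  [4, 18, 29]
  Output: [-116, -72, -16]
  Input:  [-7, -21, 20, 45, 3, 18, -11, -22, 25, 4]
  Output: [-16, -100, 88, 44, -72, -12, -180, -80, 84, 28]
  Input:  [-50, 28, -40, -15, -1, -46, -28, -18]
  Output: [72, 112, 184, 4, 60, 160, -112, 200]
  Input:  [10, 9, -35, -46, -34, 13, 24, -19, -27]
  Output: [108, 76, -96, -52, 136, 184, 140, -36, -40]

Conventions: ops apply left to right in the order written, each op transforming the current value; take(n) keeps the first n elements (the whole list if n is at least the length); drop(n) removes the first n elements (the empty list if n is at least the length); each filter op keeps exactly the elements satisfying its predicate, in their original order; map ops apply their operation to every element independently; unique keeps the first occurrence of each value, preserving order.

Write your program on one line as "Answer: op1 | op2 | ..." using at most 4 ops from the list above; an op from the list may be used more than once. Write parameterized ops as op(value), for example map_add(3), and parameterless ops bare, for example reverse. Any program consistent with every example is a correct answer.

unique | reverse | map_neg | map_mul(4)

Check, running the answer program on each example:
  [13, -12, -28, 14, -8, -12, -12, -15] -> [13, -12, -28, 14, -8, -15] -> [-15, -8, 14, -28, -12, 13] -> [15, 8, -14, 28, 12, -13] -> [60, 32, -56, 112, 48, -52]
  [4, 18, 29] -> [4, 18, 29] -> [29, 18, 4] -> [-29, -18, -4] -> [-116, -72, -16]
  [-7, -21, 20, 45, 3, 18, -11, -22, 25, 4] -> [-7, -21, 20, 45, 3, 18, -11, -22, 25, 4] -> [4, 25, -22, -11, 18, 3, 45, 20, -21, -7] -> [-4, -25, 22, 11, -18, -3, -45, -20, 21, 7] -> [-16, -100, 88, 44, -72, -12, -180, -80, 84, 28]
  [-50, 28, -40, -15, -1, -46, -28, -18] -> [-50, 28, -40, -15, -1, -46, -28, -18] -> [-18, -28, -46, -1, -15, -40, 28, -50] -> [18, 28, 46, 1, 15, 40, -28, 50] -> [72, 112, 184, 4, 60, 160, -112, 200]
  [10, 9, -35, -46, -34, 13, 24, -19, -27] -> [10, 9, -35, -46, -34, 13, 24, -19, -27] -> [-27, -19, 24, 13, -34, -46, -35, 9, 10] -> [27, 19, -24, -13, 34, 46, 35, -9, -10] -> [108, 76, -96, -52, 136, 184, 140, -36, -40]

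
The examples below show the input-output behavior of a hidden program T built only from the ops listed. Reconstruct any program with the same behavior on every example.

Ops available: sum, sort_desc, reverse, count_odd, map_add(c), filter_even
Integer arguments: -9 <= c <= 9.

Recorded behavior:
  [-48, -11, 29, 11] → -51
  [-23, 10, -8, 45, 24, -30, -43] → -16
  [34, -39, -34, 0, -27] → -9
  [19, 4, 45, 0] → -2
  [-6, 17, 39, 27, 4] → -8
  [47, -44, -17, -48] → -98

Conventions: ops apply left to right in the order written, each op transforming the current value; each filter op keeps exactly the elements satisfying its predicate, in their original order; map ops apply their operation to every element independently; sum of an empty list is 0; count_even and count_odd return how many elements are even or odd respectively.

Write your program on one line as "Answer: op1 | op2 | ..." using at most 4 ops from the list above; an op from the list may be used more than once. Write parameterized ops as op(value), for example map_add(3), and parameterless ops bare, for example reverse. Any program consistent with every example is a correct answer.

filter_even | map_add(-3) | sort_desc | sum

Check, running the answer program on each example:
  [-48, -11, 29, 11] -> [-48] -> [-51] -> [-51] -> -51
  [-23, 10, -8, 45, 24, -30, -43] -> [10, -8, 24, -30] -> [7, -11, 21, -33] -> [21, 7, -11, -33] -> -16
  [34, -39, -34, 0, -27] -> [34, -34, 0] -> [31, -37, -3] -> [31, -3, -37] -> -9
  [19, 4, 45, 0] -> [4, 0] -> [1, -3] -> [1, -3] -> -2
  [-6, 17, 39, 27, 4] -> [-6, 4] -> [-9, 1] -> [1, -9] -> -8
  [47, -44, -17, -48] -> [-44, -48] -> [-47, -51] -> [-47, -51] -> -98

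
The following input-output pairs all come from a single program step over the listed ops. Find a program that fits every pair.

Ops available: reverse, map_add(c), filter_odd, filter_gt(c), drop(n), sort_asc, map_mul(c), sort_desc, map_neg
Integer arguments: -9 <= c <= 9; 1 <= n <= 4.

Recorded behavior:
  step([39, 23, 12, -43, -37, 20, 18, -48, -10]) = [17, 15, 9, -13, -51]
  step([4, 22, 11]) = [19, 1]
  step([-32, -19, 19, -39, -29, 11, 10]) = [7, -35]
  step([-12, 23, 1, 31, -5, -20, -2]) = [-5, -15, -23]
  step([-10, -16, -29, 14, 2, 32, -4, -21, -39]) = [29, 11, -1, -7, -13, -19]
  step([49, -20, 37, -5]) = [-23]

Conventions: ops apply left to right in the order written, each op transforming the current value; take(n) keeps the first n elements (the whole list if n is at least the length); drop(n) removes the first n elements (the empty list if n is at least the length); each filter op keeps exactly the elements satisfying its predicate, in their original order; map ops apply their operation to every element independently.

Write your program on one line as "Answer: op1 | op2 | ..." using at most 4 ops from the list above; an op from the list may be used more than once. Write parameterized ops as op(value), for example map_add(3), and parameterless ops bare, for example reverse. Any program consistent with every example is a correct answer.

map_add(-3) | sort_desc | filter_odd

Check, running the answer program on each example:
  [39, 23, 12, -43, -37, 20, 18, -48, -10] -> [36, 20, 9, -46, -40, 17, 15, -51, -13] -> [36, 20, 17, 15, 9, -13, -40, -46, -51] -> [17, 15, 9, -13, -51]
  [4, 22, 11] -> [1, 19, 8] -> [19, 8, 1] -> [19, 1]
  [-32, -19, 19, -39, -29, 11, 10] -> [-35, -22, 16, -42, -32, 8, 7] -> [16, 8, 7, -22, -32, -35, -42] -> [7, -35]
  [-12, 23, 1, 31, -5, -20, -2] -> [-15, 20, -2, 28, -8, -23, -5] -> [28, 20, -2, -5, -8, -15, -23] -> [-5, -15, -23]
  [-10, -16, -29, 14, 2, 32, -4, -21, -39] -> [-13, -19, -32, 11, -1, 29, -7, -24, -42] -> [29, 11, -1, -7, -13, -19, -24, -32, -42] -> [29, 11, -1, -7, -13, -19]
  [49, -20, 37, -5] -> [46, -23, 34, -8] -> [46, 34, -8, -23] -> [-23]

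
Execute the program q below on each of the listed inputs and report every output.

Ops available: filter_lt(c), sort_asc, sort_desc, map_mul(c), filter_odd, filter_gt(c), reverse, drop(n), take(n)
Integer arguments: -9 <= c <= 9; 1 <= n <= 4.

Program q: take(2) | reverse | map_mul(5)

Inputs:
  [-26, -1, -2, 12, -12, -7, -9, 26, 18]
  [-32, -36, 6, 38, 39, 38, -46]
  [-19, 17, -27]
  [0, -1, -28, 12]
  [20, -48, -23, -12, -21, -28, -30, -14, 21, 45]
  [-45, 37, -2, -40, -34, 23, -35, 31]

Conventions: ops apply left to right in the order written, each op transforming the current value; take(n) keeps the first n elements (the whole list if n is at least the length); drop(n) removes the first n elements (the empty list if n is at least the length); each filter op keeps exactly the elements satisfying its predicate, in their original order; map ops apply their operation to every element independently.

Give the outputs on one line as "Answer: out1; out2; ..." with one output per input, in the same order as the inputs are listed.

[-5, -130]; [-180, -160]; [85, -95]; [-5, 0]; [-240, 100]; [185, -225]

Execution, op by op:
  [-26, -1, -2, 12, -12, -7, -9, 26, 18] -> [-26, -1] -> [-1, -26] -> [-5, -130]
  [-32, -36, 6, 38, 39, 38, -46] -> [-32, -36] -> [-36, -32] -> [-180, -160]
  [-19, 17, -27] -> [-19, 17] -> [17, -19] -> [85, -95]
  [0, -1, -28, 12] -> [0, -1] -> [-1, 0] -> [-5, 0]
  [20, -48, -23, -12, -21, -28, -30, -14, 21, 45] -> [20, -48] -> [-48, 20] -> [-240, 100]
  [-45, 37, -2, -40, -34, 23, -35, 31] -> [-45, 37] -> [37, -45] -> [185, -225]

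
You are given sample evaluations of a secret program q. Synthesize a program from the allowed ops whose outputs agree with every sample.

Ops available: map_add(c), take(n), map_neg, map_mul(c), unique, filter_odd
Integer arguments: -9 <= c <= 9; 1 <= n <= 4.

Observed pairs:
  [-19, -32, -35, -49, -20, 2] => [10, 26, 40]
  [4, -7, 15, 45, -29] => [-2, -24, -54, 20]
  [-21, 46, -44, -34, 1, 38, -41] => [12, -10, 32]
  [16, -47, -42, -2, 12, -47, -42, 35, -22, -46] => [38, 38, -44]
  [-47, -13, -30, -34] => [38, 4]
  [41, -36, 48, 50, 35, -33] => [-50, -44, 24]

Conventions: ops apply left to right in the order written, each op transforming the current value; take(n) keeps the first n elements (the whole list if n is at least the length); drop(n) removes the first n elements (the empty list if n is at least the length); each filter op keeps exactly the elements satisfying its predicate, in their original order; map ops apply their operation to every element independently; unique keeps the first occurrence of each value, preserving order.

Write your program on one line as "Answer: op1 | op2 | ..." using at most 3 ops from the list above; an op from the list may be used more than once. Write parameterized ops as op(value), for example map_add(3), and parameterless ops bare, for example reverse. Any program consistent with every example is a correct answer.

filter_odd | map_add(9) | map_neg

Check, running the answer program on each example:
  [-19, -32, -35, -49, -20, 2] -> [-19, -35, -49] -> [-10, -26, -40] -> [10, 26, 40]
  [4, -7, 15, 45, -29] -> [-7, 15, 45, -29] -> [2, 24, 54, -20] -> [-2, -24, -54, 20]
  [-21, 46, -44, -34, 1, 38, -41] -> [-21, 1, -41] -> [-12, 10, -32] -> [12, -10, 32]
  [16, -47, -42, -2, 12, -47, -42, 35, -22, -46] -> [-47, -47, 35] -> [-38, -38, 44] -> [38, 38, -44]
  [-47, -13, -30, -34] -> [-47, -13] -> [-38, -4] -> [38, 4]
  [41, -36, 48, 50, 35, -33] -> [41, 35, -33] -> [50, 44, -24] -> [-50, -44, 24]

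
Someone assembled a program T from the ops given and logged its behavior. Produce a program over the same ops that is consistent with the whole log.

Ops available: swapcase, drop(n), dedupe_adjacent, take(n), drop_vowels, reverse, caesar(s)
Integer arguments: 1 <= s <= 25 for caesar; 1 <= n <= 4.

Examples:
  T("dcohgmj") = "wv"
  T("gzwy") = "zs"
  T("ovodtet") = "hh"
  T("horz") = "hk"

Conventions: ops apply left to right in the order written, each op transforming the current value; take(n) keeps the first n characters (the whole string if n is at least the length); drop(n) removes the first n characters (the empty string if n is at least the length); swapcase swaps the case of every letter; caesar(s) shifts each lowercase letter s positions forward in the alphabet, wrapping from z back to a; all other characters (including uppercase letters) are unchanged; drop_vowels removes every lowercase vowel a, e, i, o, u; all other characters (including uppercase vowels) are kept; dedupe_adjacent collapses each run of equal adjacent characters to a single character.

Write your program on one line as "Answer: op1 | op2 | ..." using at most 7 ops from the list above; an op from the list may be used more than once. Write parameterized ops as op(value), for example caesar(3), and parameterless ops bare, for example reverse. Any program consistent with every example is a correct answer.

caesar(12) | reverse | caesar(7) | drop_vowels | reverse | take(2)

Check, running the answer program on each example:
  "dcohgmj" -> "poatsyv" -> "vystaop" -> "cfzahvw" -> "cfzhvw" -> "wvhzfc" -> "wv"
  "gzwy" -> "slik" -> "kils" -> "rpsz" -> "rpsz" -> "zspr" -> "zs"
  "ovodtet" -> "ahapfqf" -> "fqfpaha" -> "mxmwhoh" -> "mxmwhh" -> "hhwmxm" -> "hh"
  "horz" -> "tadl" -> "ldat" -> "skha" -> "skh" -> "hks" -> "hk"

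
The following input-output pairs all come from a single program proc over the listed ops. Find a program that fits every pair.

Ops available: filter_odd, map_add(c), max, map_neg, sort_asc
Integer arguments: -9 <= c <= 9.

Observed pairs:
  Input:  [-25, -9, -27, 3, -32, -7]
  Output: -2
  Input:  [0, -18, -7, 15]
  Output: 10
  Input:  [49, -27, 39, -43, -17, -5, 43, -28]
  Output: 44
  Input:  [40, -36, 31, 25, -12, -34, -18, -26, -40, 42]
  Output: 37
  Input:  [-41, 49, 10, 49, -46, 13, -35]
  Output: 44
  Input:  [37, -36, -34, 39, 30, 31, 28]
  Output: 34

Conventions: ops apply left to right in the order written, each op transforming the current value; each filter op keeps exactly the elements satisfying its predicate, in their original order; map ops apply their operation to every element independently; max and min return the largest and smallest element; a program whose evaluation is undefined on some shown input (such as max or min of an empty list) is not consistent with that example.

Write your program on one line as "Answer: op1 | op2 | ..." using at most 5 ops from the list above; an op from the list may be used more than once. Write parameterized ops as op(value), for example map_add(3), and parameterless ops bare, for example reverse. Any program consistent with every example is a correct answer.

map_add(3) | map_add(-8) | sort_asc | max

Check, running the answer program on each example:
  [-25, -9, -27, 3, -32, -7] -> [-22, -6, -24, 6, -29, -4] -> [-30, -14, -32, -2, -37, -12] -> [-37, -32, -30, -14, -12, -2] -> -2
  [0, -18, -7, 15] -> [3, -15, -4, 18] -> [-5, -23, -12, 10] -> [-23, -12, -5, 10] -> 10
  [49, -27, 39, -43, -17, -5, 43, -28] -> [52, -24, 42, -40, -14, -2, 46, -25] -> [44, -32, 34, -48, -22, -10, 38, -33] -> [-48, -33, -32, -22, -10, 34, 38, 44] -> 44
  [40, -36, 31, 25, -12, -34, -18, -26, -40, 42] -> [43, -33, 34, 28, -9, -31, -15, -23, -37, 45] -> [35, -41, 26, 20, -17, -39, -23, -31, -45, 37] -> [-45, -41, -39, -31, -23, -17, 20, 26, 35, 37] -> 37
  [-41, 49, 10, 49, -46, 13, -35] -> [-38, 52, 13, 52, -43, 16, -32] -> [-46, 44, 5, 44, -51, 8, -40] -> [-51, -46, -40, 5, 8, 44, 44] -> 44
  [37, -36, -34, 39, 30, 31, 28] -> [40, -33, -31, 42, 33, 34, 31] -> [32, -41, -39, 34, 25, 26, 23] -> [-41, -39, 23, 25, 26, 32, 34] -> 34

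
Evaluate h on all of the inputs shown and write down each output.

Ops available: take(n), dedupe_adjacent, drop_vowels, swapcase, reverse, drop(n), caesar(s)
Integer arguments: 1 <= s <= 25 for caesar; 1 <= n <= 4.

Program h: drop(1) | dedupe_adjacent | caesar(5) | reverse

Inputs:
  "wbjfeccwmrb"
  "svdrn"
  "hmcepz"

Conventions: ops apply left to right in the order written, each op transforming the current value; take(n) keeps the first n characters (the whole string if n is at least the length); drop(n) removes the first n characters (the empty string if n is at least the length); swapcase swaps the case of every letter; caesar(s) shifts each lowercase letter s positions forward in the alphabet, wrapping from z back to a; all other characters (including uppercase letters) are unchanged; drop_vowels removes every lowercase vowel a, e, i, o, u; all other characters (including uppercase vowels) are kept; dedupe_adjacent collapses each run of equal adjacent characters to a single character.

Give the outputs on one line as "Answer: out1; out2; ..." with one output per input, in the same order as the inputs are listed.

Execution, op by op:
  "wbjfeccwmrb" -> "bjfeccwmrb" -> "bjfecwmrb" -> "gokjhbrwg" -> "gwrbhjkog"
  "svdrn" -> "vdrn" -> "vdrn" -> "aiws" -> "swia"
  "hmcepz" -> "mcepz" -> "mcepz" -> "rhjue" -> "eujhr"

"gwrbhjkog"; "swia"; "eujhr"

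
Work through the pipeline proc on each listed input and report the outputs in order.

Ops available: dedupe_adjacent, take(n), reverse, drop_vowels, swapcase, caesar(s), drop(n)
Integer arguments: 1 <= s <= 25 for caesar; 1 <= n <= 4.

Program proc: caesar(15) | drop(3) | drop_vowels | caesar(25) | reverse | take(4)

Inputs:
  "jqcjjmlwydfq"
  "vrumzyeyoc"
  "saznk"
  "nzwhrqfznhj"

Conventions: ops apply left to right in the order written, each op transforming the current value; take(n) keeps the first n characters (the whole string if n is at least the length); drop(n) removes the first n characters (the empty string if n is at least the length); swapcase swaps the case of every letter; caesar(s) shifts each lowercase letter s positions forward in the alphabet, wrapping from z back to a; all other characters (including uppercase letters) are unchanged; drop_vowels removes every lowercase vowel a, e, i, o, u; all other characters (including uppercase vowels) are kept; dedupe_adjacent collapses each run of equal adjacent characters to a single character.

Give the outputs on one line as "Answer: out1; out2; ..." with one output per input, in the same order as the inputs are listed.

"ermk"; "qcms"; "yb"; "xvbe"

Execution, op by op:
  "jqcjjmlwydfq" -> "yfryybalnsuf" -> "yybalnsuf" -> "yyblnsf" -> "xxakmre" -> "ermkaxx" -> "ermk"
  "vrumzyeyoc" -> "kgjbontndr" -> "bontndr" -> "bntndr" -> "amsmcq" -> "qcmsma" -> "qcms"
  "saznk" -> "hpocz" -> "cz" -> "cz" -> "by" -> "yb" -> "yb"
  "nzwhrqfznhj" -> "colwgfuocwy" -> "wgfuocwy" -> "wgfcwy" -> "vfebvx" -> "xvbefv" -> "xvbe"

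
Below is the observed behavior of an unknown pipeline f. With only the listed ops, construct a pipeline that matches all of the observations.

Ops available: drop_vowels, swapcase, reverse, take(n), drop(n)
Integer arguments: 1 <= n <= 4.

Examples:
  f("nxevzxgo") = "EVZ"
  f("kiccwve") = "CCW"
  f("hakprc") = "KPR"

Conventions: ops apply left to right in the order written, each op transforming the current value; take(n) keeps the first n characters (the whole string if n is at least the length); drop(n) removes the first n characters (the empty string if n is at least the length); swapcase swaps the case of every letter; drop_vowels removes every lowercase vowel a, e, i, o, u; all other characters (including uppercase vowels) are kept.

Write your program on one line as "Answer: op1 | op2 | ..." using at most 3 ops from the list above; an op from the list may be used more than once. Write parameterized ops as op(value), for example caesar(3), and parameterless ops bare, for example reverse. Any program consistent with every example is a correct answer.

swapcase | drop(2) | take(3)

Check, running the answer program on each example:
  "nxevzxgo" -> "NXEVZXGO" -> "EVZXGO" -> "EVZ"
  "kiccwve" -> "KICCWVE" -> "CCWVE" -> "CCW"
  "hakprc" -> "HAKPRC" -> "KPRC" -> "KPR"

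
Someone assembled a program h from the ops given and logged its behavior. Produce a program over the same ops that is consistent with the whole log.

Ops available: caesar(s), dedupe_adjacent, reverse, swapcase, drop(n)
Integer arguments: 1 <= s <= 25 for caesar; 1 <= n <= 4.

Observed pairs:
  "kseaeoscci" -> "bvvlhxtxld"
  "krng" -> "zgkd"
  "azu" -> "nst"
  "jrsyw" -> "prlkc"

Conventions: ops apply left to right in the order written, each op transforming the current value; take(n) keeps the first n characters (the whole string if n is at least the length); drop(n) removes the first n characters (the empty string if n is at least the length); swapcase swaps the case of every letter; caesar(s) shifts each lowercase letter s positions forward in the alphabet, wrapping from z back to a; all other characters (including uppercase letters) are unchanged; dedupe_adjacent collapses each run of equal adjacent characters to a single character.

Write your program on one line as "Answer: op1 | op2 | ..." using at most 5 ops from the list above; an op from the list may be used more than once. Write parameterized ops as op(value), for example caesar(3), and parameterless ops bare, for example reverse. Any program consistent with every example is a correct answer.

swapcase | reverse | swapcase | caesar(19)

Check, running the answer program on each example:
  "kseaeoscci" -> "KSEAEOSCCI" -> "ICCSOEAESK" -> "iccsoeaesk" -> "bvvlhxtxld"
  "krng" -> "KRNG" -> "GNRK" -> "gnrk" -> "zgkd"
  "azu" -> "AZU" -> "UZA" -> "uza" -> "nst"
  "jrsyw" -> "JRSYW" -> "WYSRJ" -> "wysrj" -> "prlkc"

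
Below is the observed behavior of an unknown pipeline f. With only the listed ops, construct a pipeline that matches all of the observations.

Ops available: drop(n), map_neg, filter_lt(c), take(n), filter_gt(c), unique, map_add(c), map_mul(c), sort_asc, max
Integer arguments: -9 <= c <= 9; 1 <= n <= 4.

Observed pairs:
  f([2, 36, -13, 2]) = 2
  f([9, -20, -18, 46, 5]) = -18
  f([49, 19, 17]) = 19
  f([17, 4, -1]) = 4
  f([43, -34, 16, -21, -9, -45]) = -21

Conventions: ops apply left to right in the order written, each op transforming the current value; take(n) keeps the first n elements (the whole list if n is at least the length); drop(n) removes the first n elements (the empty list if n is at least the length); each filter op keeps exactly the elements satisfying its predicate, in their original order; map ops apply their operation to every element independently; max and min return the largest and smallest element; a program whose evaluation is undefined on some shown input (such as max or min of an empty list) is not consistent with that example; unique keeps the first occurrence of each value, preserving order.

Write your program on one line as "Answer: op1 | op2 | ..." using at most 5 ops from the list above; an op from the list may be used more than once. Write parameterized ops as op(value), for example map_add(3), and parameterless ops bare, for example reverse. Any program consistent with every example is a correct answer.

take(4) | sort_asc | take(2) | max

Check, running the answer program on each example:
  [2, 36, -13, 2] -> [2, 36, -13, 2] -> [-13, 2, 2, 36] -> [-13, 2] -> 2
  [9, -20, -18, 46, 5] -> [9, -20, -18, 46] -> [-20, -18, 9, 46] -> [-20, -18] -> -18
  [49, 19, 17] -> [49, 19, 17] -> [17, 19, 49] -> [17, 19] -> 19
  [17, 4, -1] -> [17, 4, -1] -> [-1, 4, 17] -> [-1, 4] -> 4
  [43, -34, 16, -21, -9, -45] -> [43, -34, 16, -21] -> [-34, -21, 16, 43] -> [-34, -21] -> -21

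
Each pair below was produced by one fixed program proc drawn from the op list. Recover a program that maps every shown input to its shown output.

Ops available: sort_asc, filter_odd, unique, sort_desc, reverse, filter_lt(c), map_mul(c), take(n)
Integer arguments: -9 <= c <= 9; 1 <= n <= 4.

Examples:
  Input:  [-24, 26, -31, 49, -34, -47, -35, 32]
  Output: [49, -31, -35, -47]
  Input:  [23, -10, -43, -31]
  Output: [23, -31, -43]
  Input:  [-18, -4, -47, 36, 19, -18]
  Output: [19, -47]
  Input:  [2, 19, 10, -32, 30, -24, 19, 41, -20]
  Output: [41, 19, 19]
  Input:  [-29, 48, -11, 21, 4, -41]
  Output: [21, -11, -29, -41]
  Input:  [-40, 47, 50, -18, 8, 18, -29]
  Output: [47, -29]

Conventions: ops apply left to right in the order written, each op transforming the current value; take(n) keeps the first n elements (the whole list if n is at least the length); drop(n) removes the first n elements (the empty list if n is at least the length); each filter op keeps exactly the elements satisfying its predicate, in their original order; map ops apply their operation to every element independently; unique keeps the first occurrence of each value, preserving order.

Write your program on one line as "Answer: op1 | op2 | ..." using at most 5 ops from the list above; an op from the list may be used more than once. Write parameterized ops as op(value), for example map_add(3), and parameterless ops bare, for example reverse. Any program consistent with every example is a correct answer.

reverse | sort_asc | filter_odd | reverse

Check, running the answer program on each example:
  [-24, 26, -31, 49, -34, -47, -35, 32] -> [32, -35, -47, -34, 49, -31, 26, -24] -> [-47, -35, -34, -31, -24, 26, 32, 49] -> [-47, -35, -31, 49] -> [49, -31, -35, -47]
  [23, -10, -43, -31] -> [-31, -43, -10, 23] -> [-43, -31, -10, 23] -> [-43, -31, 23] -> [23, -31, -43]
  [-18, -4, -47, 36, 19, -18] -> [-18, 19, 36, -47, -4, -18] -> [-47, -18, -18, -4, 19, 36] -> [-47, 19] -> [19, -47]
  [2, 19, 10, -32, 30, -24, 19, 41, -20] -> [-20, 41, 19, -24, 30, -32, 10, 19, 2] -> [-32, -24, -20, 2, 10, 19, 19, 30, 41] -> [19, 19, 41] -> [41, 19, 19]
  [-29, 48, -11, 21, 4, -41] -> [-41, 4, 21, -11, 48, -29] -> [-41, -29, -11, 4, 21, 48] -> [-41, -29, -11, 21] -> [21, -11, -29, -41]
  [-40, 47, 50, -18, 8, 18, -29] -> [-29, 18, 8, -18, 50, 47, -40] -> [-40, -29, -18, 8, 18, 47, 50] -> [-29, 47] -> [47, -29]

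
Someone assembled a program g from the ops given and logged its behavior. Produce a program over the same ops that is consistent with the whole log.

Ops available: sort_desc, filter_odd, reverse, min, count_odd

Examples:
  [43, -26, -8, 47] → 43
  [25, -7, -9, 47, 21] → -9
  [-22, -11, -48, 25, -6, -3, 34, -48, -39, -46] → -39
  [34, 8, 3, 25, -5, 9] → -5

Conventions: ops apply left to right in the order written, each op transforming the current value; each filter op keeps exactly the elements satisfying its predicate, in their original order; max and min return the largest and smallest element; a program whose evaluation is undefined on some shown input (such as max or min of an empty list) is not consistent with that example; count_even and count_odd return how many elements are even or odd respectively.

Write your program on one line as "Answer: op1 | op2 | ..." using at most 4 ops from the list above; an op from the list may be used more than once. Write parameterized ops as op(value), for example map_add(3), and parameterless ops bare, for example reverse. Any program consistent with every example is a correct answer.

reverse | filter_odd | min

Check, running the answer program on each example:
  [43, -26, -8, 47] -> [47, -8, -26, 43] -> [47, 43] -> 43
  [25, -7, -9, 47, 21] -> [21, 47, -9, -7, 25] -> [21, 47, -9, -7, 25] -> -9
  [-22, -11, -48, 25, -6, -3, 34, -48, -39, -46] -> [-46, -39, -48, 34, -3, -6, 25, -48, -11, -22] -> [-39, -3, 25, -11] -> -39
  [34, 8, 3, 25, -5, 9] -> [9, -5, 25, 3, 8, 34] -> [9, -5, 25, 3] -> -5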